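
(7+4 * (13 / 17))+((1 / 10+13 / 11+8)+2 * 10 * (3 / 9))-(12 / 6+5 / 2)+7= 79963 / 2805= 28.51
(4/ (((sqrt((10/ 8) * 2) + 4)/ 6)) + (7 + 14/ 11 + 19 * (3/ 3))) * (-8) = -27232/ 99 + 64 * sqrt(10)/ 9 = -252.58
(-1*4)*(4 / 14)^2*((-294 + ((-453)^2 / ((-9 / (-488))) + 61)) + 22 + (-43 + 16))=-178026400 / 49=-3633191.84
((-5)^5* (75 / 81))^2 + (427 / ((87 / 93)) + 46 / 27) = 177011638916 / 21141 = 8372907.57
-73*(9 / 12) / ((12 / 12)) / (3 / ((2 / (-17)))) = 73 / 34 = 2.15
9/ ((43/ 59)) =531/ 43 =12.35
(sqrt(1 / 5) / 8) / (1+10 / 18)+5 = 9 * sqrt(5) / 560+5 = 5.04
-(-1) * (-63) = -63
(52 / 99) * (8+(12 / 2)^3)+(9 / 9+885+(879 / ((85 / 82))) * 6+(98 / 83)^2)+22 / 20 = 706550856733 / 115941870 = 6094.01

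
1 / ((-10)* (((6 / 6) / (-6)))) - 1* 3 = -12 / 5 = -2.40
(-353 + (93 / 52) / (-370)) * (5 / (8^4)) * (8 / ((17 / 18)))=-61126317 / 16746496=-3.65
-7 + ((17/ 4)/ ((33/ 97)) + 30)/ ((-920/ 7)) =-7.32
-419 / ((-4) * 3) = 419 / 12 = 34.92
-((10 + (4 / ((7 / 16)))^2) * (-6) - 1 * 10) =28006 / 49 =571.55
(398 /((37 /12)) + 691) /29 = 30343 /1073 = 28.28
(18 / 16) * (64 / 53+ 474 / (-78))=-30195 / 5512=-5.48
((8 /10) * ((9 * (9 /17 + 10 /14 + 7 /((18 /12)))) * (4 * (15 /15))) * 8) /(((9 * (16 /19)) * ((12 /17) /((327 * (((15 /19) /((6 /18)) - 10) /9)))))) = -13339420 /189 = -70578.94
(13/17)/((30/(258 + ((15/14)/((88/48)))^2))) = 6637397/1007930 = 6.59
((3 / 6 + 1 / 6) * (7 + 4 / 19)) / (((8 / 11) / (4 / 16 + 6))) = 37675 / 912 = 41.31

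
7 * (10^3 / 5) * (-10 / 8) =-1750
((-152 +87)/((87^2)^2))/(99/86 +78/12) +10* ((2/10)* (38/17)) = 1432473136529/320421633273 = 4.47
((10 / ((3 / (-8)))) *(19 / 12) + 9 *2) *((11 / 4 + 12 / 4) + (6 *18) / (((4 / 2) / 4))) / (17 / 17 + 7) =-96683 / 144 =-671.41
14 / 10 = 7 / 5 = 1.40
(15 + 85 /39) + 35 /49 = 4885 /273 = 17.89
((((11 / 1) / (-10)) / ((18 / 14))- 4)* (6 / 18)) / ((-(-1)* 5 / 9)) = -437 / 150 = -2.91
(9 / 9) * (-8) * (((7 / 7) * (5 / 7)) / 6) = -20 / 21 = -0.95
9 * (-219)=-1971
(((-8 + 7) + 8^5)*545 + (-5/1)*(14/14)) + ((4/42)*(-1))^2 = 7875382414/441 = 17858010.01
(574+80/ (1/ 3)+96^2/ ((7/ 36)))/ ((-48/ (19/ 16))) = -3206003/ 2688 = -1192.71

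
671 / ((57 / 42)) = 494.42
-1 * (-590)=590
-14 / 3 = -4.67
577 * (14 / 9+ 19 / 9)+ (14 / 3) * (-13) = 2055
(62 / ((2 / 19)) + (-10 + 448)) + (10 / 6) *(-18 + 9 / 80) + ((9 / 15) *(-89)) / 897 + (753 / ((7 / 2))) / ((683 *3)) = 114045077921 / 114361520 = 997.23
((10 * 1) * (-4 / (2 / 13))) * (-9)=2340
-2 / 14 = -1 / 7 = -0.14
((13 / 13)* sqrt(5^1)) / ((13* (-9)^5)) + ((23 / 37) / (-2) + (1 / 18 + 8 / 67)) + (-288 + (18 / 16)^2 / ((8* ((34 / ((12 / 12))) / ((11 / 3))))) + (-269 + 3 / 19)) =-4110041623379 / 7379407872 - sqrt(5) / 767637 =-556.96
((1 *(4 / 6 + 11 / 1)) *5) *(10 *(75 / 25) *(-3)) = -5250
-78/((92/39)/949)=-1443429/46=-31378.89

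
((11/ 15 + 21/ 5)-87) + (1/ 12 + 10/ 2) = -4619/ 60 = -76.98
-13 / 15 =-0.87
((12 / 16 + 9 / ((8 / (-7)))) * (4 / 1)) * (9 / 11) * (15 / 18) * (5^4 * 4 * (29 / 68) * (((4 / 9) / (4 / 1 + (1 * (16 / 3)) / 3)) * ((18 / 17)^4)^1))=-406699987500 / 203039551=-2003.06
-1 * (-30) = 30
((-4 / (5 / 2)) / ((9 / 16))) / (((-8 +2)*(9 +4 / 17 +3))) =0.04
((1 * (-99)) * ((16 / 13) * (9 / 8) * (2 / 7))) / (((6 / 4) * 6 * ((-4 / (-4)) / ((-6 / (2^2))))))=6.53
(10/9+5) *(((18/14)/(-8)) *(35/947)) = -275/7576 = -0.04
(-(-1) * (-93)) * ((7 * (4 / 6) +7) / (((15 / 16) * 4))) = -289.33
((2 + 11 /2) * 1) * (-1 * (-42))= 315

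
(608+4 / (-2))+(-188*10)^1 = -1274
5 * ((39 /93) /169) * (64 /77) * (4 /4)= 320 /31031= 0.01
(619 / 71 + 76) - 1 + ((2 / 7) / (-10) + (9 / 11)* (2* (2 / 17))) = 83.88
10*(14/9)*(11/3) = 1540/27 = 57.04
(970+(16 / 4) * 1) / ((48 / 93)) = 1887.12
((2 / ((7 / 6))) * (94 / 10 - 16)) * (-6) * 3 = 7128 / 35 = 203.66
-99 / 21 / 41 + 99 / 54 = 2959 / 1722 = 1.72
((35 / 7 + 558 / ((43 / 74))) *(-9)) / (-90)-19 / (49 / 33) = 1764233 / 21070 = 83.73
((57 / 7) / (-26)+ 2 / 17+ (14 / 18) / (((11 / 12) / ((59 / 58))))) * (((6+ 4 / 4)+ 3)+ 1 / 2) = 1976659 / 281996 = 7.01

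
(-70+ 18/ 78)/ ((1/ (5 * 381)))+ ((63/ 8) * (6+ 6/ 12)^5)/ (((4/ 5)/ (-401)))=-611467681875/ 13312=-45933569.85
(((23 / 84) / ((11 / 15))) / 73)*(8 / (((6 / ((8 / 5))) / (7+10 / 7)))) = 10856 / 118041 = 0.09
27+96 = 123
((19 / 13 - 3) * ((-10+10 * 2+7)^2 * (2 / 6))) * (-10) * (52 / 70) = 23120 / 21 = 1100.95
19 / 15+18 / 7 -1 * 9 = -542 / 105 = -5.16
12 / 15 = 4 / 5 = 0.80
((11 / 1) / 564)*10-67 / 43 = -16529 / 12126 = -1.36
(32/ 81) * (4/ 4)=32/ 81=0.40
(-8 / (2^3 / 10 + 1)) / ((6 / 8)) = -160 / 27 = -5.93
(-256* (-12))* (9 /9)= 3072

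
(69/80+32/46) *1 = 2867/1840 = 1.56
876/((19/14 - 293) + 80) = -12264/2963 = -4.14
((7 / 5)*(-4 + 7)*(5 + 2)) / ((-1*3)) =-49 / 5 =-9.80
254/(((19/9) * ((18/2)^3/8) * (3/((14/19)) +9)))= 28448/281637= 0.10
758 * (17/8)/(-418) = -6443/1672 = -3.85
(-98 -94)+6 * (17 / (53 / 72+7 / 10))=-120.97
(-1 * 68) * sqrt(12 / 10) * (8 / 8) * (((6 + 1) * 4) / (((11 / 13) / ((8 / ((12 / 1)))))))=-49504 * sqrt(30) / 165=-1643.30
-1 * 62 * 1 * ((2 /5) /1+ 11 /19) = -5766 /95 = -60.69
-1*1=-1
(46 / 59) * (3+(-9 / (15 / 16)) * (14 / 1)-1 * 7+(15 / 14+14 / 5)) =-216591 / 2065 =-104.89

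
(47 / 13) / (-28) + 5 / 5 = 0.87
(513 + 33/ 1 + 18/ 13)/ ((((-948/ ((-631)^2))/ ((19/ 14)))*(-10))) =4486079987/ 143780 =31201.00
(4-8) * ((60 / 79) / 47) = -240 / 3713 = -0.06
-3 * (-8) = 24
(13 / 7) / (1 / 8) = 104 / 7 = 14.86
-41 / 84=-0.49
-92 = -92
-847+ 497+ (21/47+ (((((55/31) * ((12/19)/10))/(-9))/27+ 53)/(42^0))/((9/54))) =-31.56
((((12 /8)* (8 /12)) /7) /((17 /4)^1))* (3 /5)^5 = 972 /371875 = 0.00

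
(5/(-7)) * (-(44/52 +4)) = 45/13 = 3.46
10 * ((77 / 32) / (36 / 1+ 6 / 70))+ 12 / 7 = 2.38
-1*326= -326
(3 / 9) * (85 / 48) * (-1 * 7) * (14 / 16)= -4165 / 1152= -3.62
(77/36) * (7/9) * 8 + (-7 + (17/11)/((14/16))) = 50363/6237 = 8.07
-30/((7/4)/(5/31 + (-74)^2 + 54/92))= -468590580/4991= -93887.11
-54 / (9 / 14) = -84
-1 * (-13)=13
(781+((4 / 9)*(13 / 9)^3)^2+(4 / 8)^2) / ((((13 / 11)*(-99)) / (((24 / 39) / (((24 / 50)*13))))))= -3370747972525 / 5106976885998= -0.66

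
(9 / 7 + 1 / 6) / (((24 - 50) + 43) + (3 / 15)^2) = 1525 / 17892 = 0.09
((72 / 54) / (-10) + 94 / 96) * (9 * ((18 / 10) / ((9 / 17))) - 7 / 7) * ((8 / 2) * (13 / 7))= 13949 / 75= 185.99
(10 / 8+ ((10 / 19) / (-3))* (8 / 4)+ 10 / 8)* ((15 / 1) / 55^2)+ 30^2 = 4138249 / 4598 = 900.01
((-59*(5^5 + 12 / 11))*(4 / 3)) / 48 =-2028833 / 396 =-5123.32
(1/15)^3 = 1/3375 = 0.00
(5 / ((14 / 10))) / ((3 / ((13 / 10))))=65 / 42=1.55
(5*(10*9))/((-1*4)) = -225/2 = -112.50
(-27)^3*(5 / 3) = -32805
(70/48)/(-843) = -35/20232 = -0.00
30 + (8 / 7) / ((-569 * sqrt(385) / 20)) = 30.00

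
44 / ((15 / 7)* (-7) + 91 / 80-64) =-3520 / 6229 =-0.57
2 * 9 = 18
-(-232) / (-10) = -116 / 5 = -23.20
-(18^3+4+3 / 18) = -35017 / 6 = -5836.17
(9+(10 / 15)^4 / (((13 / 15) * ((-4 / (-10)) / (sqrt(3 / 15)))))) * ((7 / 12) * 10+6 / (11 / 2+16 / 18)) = 62.68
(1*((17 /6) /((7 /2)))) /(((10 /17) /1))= 289 /210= 1.38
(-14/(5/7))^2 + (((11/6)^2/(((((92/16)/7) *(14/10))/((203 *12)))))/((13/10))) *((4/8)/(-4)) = -6737087/22425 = -300.43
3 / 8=0.38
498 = 498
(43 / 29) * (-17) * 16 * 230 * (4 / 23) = -467840 / 29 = -16132.41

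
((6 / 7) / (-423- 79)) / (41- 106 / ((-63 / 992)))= -27 / 27041485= -0.00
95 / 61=1.56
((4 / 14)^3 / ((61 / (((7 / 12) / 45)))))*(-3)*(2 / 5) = -4 / 672525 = -0.00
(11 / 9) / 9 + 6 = 497 / 81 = 6.14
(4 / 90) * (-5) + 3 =25 / 9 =2.78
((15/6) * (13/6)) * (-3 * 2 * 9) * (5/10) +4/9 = -5249/36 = -145.81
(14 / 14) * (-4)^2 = 16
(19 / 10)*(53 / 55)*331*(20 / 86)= 333317 / 2365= 140.94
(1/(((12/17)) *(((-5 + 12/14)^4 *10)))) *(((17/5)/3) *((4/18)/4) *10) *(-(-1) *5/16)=693889/7333089408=0.00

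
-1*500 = -500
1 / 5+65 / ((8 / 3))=983 / 40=24.58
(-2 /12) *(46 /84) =-23 /252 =-0.09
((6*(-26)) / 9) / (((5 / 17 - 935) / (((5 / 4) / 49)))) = 221 / 467166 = 0.00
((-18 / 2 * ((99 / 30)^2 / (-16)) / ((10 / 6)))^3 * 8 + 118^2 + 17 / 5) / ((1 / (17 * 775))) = 483139668245826829 / 2560000000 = 188726432.91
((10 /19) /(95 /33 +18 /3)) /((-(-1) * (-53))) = -330 /295051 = -0.00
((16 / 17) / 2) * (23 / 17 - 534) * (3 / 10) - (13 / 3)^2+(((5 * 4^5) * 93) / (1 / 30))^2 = 530748384214795571 / 2601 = 204055511039906.02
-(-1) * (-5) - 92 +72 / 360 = -484 / 5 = -96.80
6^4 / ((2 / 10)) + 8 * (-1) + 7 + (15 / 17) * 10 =110293 / 17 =6487.82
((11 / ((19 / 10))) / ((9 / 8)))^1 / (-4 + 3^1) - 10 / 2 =-1735 / 171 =-10.15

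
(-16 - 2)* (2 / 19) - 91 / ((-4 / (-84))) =-1912.89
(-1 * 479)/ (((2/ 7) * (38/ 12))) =-10059/ 19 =-529.42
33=33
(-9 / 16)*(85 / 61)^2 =-65025 / 59536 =-1.09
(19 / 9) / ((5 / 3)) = 19 / 15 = 1.27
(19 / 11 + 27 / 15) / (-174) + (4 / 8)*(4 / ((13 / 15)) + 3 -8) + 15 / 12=258131 / 248820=1.04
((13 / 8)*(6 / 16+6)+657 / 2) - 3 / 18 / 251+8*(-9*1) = 12860455 / 48192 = 266.86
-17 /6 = -2.83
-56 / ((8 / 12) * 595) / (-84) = 1 / 595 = 0.00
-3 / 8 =-0.38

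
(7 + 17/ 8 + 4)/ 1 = 105/ 8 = 13.12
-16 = -16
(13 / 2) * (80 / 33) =520 / 33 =15.76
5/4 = 1.25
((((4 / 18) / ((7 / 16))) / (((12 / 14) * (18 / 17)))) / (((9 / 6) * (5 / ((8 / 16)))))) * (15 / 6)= 68 / 729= 0.09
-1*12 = -12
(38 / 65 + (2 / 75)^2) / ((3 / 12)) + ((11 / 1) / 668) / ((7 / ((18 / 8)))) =3209513807 / 1367730000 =2.35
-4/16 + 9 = 35/4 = 8.75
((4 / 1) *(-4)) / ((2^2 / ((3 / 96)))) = -1 / 8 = -0.12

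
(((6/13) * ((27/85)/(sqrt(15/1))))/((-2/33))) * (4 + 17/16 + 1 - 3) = -43659 * sqrt(15)/88400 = -1.91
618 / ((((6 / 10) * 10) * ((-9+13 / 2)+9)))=206 / 13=15.85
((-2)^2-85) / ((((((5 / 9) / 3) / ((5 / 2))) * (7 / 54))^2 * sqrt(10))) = -43046721 * sqrt(10) / 490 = -277807.52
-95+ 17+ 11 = -67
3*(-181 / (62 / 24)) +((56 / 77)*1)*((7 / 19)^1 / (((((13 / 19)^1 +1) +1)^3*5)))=-47538838684 / 226169955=-210.19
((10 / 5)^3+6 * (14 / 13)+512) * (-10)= -68440 / 13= -5264.62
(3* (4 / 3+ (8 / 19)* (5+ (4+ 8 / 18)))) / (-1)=-908 / 57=-15.93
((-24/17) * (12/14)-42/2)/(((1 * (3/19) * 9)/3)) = -16739/357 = -46.89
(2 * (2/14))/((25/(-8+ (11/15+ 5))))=-0.03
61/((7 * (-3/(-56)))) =488/3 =162.67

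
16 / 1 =16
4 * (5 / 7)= 20 / 7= 2.86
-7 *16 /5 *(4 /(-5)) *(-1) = -17.92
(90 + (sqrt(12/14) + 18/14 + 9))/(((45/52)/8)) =416 * sqrt(42)/315 + 32448/35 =935.64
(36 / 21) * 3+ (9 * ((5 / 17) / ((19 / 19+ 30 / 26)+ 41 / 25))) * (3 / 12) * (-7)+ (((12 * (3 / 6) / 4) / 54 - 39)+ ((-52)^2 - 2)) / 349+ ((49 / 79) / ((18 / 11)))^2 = 134563797063649 / 11505146372748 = 11.70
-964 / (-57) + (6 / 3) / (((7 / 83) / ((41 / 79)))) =921034 / 31521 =29.22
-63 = -63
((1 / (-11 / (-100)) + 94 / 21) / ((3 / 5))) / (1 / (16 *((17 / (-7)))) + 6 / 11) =852448 / 19593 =43.51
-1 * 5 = -5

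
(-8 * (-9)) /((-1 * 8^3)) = -0.14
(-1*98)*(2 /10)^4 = -98 /625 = -0.16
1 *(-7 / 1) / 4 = -1.75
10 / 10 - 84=-83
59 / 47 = 1.26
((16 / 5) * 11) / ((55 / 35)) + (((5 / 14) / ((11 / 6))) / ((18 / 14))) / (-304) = 1123559 / 50160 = 22.40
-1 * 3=-3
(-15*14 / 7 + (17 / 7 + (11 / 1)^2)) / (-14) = -327 / 49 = -6.67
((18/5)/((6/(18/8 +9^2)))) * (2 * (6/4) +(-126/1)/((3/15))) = -626373/20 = -31318.65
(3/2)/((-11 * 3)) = -1/22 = -0.05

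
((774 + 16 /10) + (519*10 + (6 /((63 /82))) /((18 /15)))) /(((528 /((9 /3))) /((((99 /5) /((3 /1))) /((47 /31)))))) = 29158817 /197400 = 147.71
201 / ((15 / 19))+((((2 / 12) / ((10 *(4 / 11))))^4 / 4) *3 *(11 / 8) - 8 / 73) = 657457950188723 / 2583429120000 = 254.49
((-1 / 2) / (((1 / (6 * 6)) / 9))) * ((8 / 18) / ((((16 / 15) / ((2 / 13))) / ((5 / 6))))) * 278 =-31275 / 13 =-2405.77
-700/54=-350/27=-12.96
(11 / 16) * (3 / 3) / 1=11 / 16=0.69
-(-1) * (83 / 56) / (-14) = -83 / 784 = -0.11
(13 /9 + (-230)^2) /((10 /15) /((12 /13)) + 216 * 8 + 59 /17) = 30.54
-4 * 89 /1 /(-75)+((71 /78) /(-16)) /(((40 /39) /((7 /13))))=1177313 /249600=4.72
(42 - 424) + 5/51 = -19477/51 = -381.90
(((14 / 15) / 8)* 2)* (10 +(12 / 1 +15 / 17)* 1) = 2723 / 510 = 5.34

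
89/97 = 0.92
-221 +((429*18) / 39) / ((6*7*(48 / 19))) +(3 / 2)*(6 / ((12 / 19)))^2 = -9381 / 112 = -83.76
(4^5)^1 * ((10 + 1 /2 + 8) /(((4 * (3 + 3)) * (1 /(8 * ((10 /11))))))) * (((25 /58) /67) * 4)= 9472000 /64119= 147.73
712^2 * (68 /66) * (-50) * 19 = -16374291200 /33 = -496190642.42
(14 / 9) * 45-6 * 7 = 28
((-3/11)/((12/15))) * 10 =-75/22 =-3.41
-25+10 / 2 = -20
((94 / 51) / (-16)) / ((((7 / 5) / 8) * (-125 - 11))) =235 / 48552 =0.00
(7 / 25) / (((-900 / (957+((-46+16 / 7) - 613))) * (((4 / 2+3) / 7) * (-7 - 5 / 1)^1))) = 7357 / 675000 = 0.01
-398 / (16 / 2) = -49.75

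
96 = 96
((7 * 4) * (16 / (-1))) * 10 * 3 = -13440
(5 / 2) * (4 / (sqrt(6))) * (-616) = -3080 * sqrt(6) / 3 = -2514.81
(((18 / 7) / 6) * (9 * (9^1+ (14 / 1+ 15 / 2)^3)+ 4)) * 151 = 324458079 / 56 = 5793894.27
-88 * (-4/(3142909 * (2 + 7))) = 32/2571471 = 0.00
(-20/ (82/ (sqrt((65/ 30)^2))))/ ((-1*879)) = 65/ 108117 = 0.00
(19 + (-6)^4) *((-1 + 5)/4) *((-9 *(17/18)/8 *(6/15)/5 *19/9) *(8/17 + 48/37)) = -694583/1665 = -417.17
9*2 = 18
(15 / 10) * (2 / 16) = 3 / 16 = 0.19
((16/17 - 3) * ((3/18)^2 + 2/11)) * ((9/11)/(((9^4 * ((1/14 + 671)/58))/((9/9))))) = -117943/25358940783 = -0.00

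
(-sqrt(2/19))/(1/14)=-14 * sqrt(38)/19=-4.54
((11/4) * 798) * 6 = 13167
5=5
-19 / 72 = -0.26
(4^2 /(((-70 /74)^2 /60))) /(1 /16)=17165.58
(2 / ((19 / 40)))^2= 6400 / 361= 17.73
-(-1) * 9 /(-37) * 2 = -18 /37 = -0.49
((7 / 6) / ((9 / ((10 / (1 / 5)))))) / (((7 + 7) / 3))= 25 / 18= 1.39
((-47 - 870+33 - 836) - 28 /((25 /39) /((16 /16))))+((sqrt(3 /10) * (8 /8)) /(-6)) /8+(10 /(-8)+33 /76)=-1764.51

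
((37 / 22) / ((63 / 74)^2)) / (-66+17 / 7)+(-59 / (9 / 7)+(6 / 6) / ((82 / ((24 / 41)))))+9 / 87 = -6198795165124 / 135301143285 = -45.81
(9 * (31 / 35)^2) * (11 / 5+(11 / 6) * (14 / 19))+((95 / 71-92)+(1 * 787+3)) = 5985517191 / 8262625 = 724.41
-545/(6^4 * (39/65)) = -2725/3888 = -0.70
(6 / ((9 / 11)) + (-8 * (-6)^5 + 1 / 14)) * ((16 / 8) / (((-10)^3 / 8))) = -2613047 / 2625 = -995.45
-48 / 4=-12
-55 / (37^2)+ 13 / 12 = 17137 / 16428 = 1.04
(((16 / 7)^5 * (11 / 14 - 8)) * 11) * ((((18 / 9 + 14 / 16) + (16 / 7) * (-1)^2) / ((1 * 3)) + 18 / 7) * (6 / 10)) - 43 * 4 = -7600659228 / 588245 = -12920.91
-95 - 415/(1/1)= -510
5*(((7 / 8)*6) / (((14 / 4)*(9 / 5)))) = 4.17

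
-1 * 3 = -3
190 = 190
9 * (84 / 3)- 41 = 211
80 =80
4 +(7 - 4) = 7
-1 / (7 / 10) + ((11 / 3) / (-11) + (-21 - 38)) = -1276 / 21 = -60.76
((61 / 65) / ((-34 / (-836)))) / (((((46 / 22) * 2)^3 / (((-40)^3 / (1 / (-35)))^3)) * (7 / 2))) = 2724583935180800000000000 / 2688907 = 1013268192310407165.44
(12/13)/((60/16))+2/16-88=-87.63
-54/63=-6/7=-0.86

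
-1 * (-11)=11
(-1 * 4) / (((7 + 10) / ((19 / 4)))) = -19 / 17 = -1.12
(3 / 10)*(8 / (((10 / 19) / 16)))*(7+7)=25536 / 25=1021.44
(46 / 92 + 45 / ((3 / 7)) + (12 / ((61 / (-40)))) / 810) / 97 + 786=251488633 / 319518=787.09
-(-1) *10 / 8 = 5 / 4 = 1.25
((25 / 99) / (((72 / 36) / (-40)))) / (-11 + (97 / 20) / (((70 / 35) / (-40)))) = 0.05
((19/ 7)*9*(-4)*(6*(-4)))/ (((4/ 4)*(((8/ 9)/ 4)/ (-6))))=-443232/ 7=-63318.86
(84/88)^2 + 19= 9637/484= 19.91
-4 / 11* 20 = -80 / 11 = -7.27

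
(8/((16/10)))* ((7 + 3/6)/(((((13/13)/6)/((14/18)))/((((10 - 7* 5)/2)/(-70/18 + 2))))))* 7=275625/34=8106.62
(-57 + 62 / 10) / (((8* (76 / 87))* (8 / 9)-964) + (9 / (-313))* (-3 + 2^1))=62250066 / 1173633385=0.05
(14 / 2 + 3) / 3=10 / 3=3.33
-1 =-1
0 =0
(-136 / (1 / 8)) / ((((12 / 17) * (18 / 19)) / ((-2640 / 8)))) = 4832080 / 9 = 536897.78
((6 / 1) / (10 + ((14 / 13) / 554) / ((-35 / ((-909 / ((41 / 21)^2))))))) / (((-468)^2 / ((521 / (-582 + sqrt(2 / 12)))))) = -117659485345 / 48042685600666926-1212984385 * sqrt(6) / 1729536681624009336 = -0.00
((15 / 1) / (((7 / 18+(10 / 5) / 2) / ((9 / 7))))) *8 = 3888 / 35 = 111.09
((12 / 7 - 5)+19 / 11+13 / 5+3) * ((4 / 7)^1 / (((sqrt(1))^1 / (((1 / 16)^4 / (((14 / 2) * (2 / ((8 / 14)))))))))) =389 / 270448640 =0.00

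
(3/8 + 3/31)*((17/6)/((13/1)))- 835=-414109/496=-834.90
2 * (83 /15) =166 /15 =11.07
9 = 9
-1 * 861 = -861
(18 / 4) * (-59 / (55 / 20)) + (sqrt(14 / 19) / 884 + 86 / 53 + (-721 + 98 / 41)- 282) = -26186515 / 23903 + sqrt(266) / 16796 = -1095.53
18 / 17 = 1.06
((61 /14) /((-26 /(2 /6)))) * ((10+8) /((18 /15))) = -305 /364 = -0.84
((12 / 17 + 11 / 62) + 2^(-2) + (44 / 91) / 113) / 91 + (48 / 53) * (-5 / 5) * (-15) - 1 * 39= -25.40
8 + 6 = 14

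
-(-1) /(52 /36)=9 /13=0.69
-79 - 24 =-103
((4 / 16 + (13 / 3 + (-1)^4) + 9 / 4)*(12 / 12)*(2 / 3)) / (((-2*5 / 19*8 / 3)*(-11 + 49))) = -47 / 480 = -0.10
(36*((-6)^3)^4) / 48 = 1632586752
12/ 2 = 6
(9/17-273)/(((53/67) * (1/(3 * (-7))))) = 6517224/901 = 7233.32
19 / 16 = 1.19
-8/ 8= -1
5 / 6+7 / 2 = 13 / 3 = 4.33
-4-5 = -9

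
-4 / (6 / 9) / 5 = -6 / 5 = -1.20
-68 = -68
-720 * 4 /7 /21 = -960 /49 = -19.59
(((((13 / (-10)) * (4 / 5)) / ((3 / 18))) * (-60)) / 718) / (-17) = -936 / 30515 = -0.03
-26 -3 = -29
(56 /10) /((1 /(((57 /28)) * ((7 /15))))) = 133 /25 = 5.32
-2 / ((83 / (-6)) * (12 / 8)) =0.10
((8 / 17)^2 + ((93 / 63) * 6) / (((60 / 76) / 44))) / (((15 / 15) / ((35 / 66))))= 261.90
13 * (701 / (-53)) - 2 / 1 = -9219 / 53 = -173.94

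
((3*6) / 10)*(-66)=-594 / 5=-118.80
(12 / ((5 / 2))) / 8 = 3 / 5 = 0.60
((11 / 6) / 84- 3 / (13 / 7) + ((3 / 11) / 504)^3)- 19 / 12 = -260646429107 / 82044458496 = -3.18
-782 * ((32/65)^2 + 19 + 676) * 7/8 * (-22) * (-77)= -6809592920361/8450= -805868984.66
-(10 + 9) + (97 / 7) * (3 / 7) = -640 / 49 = -13.06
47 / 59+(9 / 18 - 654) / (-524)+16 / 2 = 621025 / 61832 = 10.04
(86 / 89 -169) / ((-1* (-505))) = -2991 / 8989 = -0.33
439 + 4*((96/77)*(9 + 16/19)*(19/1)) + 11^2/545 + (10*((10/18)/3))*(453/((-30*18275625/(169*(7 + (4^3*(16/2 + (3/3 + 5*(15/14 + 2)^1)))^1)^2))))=388877199253709/527094610875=737.77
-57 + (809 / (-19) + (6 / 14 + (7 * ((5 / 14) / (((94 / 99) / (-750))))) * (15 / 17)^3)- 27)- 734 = -136154858675 / 61422326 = -2216.70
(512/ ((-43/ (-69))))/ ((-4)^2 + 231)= 35328/ 10621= 3.33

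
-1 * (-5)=5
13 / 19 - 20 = -367 / 19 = -19.32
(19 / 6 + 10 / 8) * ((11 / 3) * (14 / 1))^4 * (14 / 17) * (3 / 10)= 52167112844 / 6885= 7576922.71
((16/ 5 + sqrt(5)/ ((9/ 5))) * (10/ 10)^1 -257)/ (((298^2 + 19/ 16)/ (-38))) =771552/ 7104415 -3040 * sqrt(5)/ 12787947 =0.11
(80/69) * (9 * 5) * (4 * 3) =14400/23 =626.09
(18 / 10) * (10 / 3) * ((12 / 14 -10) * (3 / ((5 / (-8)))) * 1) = 9216 / 35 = 263.31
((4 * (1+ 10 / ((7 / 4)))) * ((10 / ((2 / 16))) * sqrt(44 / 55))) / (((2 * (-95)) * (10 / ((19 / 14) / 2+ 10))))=-112424 * sqrt(5) / 23275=-10.80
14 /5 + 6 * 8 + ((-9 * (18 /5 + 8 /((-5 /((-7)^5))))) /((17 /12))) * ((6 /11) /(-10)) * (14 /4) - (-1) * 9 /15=152733811 /4675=32670.33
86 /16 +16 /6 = 8.04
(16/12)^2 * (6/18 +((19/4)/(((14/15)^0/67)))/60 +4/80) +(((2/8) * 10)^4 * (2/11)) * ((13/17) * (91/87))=6166069/390456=15.79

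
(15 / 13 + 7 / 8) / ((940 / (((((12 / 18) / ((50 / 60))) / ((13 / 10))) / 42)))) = 211 / 6672120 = 0.00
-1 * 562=-562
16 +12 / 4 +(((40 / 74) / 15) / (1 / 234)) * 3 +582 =626.30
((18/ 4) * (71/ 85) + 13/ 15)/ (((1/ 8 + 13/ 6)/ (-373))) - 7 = -3552353/ 4675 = -759.86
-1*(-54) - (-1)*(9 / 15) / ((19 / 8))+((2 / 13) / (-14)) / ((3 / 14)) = 200816 / 3705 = 54.20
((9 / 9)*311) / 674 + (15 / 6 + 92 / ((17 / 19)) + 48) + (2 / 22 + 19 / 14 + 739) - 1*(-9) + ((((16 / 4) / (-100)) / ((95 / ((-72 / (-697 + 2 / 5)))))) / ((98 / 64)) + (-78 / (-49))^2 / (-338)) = 50245181400940753 / 55628613775350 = 903.23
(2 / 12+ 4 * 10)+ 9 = 295 / 6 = 49.17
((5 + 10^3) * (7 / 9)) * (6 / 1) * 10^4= 46900000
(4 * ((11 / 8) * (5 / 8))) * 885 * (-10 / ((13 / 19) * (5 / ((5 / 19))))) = -243375 / 104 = -2340.14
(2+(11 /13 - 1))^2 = 576 /169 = 3.41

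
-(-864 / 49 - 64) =4000 / 49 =81.63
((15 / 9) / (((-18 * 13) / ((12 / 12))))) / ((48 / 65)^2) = -1625 / 124416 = -0.01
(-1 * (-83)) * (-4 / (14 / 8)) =-1328 / 7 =-189.71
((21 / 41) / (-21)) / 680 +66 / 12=5.50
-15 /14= -1.07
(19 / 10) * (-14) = -133 / 5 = -26.60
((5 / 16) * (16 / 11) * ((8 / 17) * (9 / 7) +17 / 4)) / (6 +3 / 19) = 219545 / 612612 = 0.36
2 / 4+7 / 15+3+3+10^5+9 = 3000479 / 30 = 100015.97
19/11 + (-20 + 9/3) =-168/11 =-15.27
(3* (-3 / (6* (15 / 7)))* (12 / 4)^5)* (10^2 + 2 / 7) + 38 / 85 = -1449943 / 85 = -17058.15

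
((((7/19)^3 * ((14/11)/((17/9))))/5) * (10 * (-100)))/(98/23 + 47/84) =-16699435200/11945161129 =-1.40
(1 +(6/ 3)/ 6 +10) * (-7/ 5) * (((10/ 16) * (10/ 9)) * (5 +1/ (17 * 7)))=-1490/ 27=-55.19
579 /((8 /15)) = 8685 /8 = 1085.62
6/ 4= 3/ 2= 1.50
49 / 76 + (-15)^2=17149 / 76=225.64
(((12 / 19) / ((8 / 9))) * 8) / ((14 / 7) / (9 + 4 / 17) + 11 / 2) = 33912 / 34105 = 0.99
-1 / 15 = -0.07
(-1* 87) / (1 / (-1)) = 87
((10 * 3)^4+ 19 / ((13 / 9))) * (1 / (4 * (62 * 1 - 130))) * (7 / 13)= -73711197 / 45968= -1603.53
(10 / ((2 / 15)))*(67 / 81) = 62.04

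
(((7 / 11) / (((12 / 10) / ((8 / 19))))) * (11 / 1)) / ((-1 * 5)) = -28 / 57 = -0.49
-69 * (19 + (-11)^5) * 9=100000872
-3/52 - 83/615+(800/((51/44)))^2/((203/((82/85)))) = 216595495143263/95684703660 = 2263.64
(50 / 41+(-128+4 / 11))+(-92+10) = -208.42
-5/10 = -1/2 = -0.50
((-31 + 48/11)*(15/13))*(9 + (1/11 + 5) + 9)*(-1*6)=6697980/1573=4258.09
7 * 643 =4501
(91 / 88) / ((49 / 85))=1105 / 616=1.79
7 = 7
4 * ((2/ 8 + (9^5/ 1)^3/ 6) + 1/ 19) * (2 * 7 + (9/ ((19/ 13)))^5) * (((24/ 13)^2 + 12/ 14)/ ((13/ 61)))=17627572348389450267798795978066/ 723518603899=24363675313109407583.97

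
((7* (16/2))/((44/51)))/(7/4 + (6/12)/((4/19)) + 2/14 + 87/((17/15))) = 679728/848573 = 0.80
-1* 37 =-37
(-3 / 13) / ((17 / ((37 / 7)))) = -111 / 1547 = -0.07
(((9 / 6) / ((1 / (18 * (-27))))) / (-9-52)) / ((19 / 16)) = 11664 / 1159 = 10.06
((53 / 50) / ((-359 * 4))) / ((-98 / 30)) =159 / 703640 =0.00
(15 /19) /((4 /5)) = 75 /76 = 0.99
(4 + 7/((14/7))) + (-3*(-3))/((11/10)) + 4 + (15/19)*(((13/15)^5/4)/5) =4169002973/211612500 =19.70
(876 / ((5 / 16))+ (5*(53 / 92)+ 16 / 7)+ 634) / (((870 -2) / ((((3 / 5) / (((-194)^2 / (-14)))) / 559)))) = -33253257 / 21000654656800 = -0.00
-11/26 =-0.42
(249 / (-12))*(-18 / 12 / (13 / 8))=249 / 13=19.15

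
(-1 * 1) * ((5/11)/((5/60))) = -60/11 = -5.45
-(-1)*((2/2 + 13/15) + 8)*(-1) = -148/15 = -9.87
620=620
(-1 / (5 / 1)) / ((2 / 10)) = -1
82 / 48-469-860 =-1327.29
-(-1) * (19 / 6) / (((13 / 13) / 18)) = 57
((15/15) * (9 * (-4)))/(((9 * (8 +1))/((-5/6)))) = 10/27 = 0.37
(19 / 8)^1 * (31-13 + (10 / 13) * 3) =627 / 13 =48.23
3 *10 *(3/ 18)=5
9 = 9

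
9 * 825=7425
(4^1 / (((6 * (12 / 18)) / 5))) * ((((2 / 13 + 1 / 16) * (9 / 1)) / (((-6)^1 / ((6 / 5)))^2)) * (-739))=-59859 / 208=-287.78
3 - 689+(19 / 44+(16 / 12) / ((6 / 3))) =-90407 / 132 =-684.90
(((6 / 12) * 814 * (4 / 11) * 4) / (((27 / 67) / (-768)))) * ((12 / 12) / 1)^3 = -10153984 / 9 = -1128220.44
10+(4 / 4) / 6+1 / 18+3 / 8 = 763 / 72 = 10.60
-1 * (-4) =4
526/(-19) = -526/19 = -27.68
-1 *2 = -2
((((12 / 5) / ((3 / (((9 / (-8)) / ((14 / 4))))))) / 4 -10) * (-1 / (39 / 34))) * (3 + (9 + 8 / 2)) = 191624 / 1365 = 140.38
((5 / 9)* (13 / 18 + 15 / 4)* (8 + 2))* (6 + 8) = 28175 / 81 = 347.84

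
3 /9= 1 /3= 0.33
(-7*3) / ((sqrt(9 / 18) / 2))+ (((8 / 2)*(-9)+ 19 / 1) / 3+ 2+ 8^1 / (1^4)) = 13 / 3 - 42*sqrt(2) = -55.06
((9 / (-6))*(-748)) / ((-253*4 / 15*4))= -765 / 184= -4.16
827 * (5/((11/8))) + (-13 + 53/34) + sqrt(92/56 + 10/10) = 2997.46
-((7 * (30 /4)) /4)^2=-11025 /64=-172.27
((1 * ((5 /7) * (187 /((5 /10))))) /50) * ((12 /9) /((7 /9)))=2244 /245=9.16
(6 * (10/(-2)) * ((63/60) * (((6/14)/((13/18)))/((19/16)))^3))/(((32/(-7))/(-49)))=-634894848/15069223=-42.13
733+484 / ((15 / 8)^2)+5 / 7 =1372432 / 1575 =871.39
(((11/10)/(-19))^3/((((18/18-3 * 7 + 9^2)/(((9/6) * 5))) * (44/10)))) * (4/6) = -121/33471920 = -0.00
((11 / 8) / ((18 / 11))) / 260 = 121 / 37440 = 0.00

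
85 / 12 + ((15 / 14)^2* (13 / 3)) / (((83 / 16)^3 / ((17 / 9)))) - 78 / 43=77152860997 / 14457062508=5.34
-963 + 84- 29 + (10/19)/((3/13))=-51626/57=-905.72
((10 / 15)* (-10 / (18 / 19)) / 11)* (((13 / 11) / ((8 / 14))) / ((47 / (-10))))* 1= 43225 / 153549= 0.28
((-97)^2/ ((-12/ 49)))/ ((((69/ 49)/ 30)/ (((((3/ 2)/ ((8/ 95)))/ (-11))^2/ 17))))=-3058257843375/ 24223232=-126253.09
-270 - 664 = -934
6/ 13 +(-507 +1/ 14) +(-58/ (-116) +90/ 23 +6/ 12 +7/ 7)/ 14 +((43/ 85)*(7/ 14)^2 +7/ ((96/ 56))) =-267836797/ 533715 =-501.83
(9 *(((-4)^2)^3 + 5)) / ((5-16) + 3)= -36909 / 8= -4613.62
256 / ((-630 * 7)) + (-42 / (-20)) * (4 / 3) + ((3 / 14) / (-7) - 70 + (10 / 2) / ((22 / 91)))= -1130449 / 24255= -46.61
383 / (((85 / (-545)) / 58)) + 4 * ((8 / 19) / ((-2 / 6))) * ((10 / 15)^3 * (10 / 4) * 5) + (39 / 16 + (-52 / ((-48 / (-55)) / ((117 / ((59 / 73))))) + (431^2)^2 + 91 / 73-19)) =6912689743760545435 / 200327184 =34506998030.58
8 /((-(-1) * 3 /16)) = 128 /3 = 42.67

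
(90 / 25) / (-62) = -9 / 155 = -0.06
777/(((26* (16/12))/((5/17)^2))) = 58275/30056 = 1.94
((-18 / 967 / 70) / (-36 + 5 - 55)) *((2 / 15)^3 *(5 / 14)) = 2 / 764050875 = 0.00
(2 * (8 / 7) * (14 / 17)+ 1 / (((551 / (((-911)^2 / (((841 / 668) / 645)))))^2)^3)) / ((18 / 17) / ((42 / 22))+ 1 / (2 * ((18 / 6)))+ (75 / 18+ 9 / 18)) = 1492573745646399997894628298987446963010730745025696076245321021819434304 / 38089717724866654108319554945759312327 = 39185739217804225805188320000000000.00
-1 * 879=-879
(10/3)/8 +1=17/12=1.42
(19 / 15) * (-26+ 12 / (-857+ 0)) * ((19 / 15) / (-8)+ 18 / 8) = -53160043 / 771300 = -68.92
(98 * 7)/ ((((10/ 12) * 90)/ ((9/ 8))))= 1029/ 100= 10.29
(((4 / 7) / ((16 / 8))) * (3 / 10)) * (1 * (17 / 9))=17 / 105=0.16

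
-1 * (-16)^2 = -256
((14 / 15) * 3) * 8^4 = 57344 / 5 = 11468.80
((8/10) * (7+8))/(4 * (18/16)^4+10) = 12288/16801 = 0.73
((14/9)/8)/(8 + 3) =7/396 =0.02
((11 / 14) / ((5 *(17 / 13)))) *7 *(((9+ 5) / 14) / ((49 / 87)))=12441 / 8330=1.49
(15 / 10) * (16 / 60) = 2 / 5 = 0.40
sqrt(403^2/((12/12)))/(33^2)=0.37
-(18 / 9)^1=-2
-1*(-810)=810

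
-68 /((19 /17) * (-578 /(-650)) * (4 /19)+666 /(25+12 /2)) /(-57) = 342550 /6228903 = 0.05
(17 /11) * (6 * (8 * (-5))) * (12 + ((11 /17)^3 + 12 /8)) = -16237560 /3179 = -5107.76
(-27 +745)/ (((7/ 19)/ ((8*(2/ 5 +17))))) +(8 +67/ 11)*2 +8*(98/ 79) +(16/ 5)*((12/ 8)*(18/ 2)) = 8253481926/ 30415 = 271362.22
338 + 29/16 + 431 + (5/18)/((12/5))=333041/432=770.93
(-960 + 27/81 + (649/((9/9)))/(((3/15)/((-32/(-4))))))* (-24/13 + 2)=150002/39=3846.21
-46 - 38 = -84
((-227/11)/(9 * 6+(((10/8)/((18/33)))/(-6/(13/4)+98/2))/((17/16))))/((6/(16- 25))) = 21290103/37171904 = 0.57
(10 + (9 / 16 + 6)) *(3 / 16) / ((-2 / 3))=-2385 / 512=-4.66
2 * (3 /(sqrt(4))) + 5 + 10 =18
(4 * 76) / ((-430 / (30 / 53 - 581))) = 4675976 / 11395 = 410.35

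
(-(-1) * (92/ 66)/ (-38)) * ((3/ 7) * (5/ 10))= -23/ 2926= -0.01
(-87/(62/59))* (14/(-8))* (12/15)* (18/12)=173.86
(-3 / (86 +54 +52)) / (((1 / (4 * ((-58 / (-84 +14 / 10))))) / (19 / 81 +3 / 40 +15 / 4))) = -54491 / 305856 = -0.18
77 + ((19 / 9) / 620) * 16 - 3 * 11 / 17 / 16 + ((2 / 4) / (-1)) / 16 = 58359319 / 758880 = 76.90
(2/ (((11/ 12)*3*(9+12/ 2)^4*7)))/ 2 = 4/ 3898125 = 0.00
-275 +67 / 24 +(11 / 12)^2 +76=-195.37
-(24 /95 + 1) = -1.25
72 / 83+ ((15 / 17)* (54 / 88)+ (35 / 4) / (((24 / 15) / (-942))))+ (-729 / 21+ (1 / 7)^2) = -63091629709 / 12168464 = -5184.85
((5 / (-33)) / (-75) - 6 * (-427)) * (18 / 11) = 4192.37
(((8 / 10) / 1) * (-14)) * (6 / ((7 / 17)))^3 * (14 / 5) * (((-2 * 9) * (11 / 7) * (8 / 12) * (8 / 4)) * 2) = 8965085184 / 1225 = 7318436.88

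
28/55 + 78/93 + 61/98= 329209/167090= 1.97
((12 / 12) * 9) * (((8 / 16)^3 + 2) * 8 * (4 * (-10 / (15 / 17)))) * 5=-34680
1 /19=0.05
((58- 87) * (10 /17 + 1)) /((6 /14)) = -1827 /17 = -107.47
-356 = -356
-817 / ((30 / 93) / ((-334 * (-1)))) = -4229609 / 5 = -845921.80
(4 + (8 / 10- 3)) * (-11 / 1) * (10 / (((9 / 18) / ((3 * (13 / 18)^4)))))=-314171 / 972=-323.22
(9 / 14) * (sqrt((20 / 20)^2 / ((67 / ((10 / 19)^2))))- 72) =-324 / 7+45 * sqrt(67) / 8911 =-46.24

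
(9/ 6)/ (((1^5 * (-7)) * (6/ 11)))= -0.39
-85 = -85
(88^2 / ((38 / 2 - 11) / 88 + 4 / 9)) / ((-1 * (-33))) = 23232 / 53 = 438.34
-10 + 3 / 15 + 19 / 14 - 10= -1291 / 70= -18.44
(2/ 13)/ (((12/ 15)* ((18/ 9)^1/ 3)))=15/ 52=0.29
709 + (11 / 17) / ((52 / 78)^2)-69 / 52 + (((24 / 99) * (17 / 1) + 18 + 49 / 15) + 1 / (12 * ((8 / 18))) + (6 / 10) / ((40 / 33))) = 2144723509 / 2917200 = 735.20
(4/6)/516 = 1/774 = 0.00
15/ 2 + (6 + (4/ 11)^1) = 305/ 22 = 13.86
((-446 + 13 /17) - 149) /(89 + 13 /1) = -5051 /867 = -5.83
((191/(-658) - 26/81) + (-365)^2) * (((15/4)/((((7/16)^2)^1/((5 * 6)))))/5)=2272189910720/145089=15660662.84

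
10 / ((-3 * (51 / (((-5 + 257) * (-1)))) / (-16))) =-4480 / 17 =-263.53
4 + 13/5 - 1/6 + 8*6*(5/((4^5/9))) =8201/960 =8.54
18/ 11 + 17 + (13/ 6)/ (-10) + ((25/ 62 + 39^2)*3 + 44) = 94660837/ 20460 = 4626.63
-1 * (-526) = 526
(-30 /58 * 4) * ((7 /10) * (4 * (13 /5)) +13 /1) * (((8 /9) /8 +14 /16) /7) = -11999 /2030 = -5.91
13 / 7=1.86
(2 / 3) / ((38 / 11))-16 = -901 / 57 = -15.81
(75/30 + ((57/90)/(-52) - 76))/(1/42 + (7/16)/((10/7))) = -3211012/14417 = -222.72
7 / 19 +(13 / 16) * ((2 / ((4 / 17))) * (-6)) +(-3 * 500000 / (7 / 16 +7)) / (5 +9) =-3658400005 / 253232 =-14446.83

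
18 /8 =2.25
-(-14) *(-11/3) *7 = -1078/3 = -359.33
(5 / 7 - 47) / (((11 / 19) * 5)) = -6156 / 385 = -15.99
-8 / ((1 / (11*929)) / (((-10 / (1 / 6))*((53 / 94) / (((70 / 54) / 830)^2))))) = 2611194455200320 / 2303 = 1133823037429.58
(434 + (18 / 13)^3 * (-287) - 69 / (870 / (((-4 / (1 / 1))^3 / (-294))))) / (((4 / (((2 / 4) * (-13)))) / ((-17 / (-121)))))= 11864226271 / 158498340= 74.85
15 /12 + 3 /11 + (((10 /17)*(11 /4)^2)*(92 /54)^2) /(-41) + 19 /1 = 451785049 /22356972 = 20.21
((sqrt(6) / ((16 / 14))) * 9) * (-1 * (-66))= 2079 * sqrt(6) / 4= 1273.12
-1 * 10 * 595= -5950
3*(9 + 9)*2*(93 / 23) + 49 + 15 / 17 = 486.58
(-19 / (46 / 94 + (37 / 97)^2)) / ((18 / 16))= -33608948 / 1263375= -26.60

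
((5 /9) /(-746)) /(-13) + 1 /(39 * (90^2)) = 7123 /117830700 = 0.00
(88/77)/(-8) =-1/7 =-0.14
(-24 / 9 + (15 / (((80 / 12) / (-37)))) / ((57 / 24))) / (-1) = 2150 / 57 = 37.72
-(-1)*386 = 386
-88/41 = -2.15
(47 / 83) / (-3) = -47 / 249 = -0.19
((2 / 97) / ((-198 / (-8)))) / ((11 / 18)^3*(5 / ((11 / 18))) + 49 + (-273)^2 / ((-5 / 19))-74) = -1440 / 489580144933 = -0.00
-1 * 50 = -50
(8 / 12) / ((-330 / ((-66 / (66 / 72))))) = 0.15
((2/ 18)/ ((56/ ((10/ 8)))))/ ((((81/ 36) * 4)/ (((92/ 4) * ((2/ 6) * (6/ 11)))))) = 115/ 99792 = 0.00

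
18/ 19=0.95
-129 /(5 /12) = -1548 /5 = -309.60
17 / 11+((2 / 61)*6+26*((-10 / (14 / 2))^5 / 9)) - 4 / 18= -1590328547 / 101497473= -15.67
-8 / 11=-0.73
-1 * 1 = -1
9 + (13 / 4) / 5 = 193 / 20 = 9.65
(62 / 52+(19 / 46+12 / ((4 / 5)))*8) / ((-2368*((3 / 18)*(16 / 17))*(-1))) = 3796899 / 11328512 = 0.34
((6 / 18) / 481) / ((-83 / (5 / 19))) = -5 / 2275611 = -0.00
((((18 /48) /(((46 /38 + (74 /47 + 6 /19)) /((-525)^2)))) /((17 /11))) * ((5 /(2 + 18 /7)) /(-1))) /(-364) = 13537321875 /208878592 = 64.81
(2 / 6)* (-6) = -2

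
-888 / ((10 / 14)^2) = -43512 / 25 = -1740.48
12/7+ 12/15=88/35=2.51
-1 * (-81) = 81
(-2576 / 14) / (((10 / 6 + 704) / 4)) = -2208 / 2117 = -1.04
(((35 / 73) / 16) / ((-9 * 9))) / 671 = -35 / 63481968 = -0.00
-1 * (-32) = 32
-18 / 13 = -1.38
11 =11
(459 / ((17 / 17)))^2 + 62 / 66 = 6952504 / 33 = 210681.94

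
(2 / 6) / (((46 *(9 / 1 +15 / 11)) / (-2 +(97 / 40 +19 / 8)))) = 77 / 39330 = 0.00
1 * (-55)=-55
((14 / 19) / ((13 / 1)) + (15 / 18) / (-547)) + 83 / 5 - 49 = -131102383 / 4053270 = -32.34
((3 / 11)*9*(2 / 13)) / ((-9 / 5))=-30 / 143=-0.21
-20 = -20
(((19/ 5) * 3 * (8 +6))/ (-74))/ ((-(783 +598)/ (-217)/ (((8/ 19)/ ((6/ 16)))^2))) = -6221824/ 14562645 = -0.43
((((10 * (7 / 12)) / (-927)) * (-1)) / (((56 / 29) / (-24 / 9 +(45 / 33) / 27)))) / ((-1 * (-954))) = -37555 / 4202469216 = -0.00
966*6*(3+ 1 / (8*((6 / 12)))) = 18837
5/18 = 0.28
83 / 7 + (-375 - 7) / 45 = 3.37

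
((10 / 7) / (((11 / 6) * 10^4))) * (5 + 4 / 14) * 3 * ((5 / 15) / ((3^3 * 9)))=37 / 21829500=0.00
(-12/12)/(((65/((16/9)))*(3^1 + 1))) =-0.01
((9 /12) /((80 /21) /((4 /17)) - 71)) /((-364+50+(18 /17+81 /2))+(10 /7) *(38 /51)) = 22491 /446042426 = 0.00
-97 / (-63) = 97 / 63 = 1.54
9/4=2.25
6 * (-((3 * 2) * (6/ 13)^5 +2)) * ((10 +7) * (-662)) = 53292776808/ 371293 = 143532.94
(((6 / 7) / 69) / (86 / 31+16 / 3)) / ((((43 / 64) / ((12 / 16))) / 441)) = 281232 / 372853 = 0.75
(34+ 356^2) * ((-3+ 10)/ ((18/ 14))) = 6211730/ 9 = 690192.22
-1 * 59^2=-3481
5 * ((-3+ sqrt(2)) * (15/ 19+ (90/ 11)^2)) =-2335725/ 2299+ 778575 * sqrt(2)/ 2299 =-537.04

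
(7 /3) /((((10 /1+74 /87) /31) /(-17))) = -106981 /944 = -113.33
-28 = -28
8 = 8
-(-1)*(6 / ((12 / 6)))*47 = 141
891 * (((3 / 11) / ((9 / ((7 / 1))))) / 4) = 47.25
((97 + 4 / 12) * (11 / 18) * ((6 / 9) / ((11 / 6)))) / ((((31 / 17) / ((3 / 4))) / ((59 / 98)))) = 73219 / 13671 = 5.36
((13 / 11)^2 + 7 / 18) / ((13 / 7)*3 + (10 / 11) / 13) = 353899 / 1118106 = 0.32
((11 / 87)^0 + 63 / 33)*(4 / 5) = 128 / 55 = 2.33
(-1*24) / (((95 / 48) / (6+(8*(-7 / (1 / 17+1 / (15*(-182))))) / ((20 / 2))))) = 14770944 / 13565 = 1088.90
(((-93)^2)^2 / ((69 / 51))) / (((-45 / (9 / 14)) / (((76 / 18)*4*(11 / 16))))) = -29531431017 / 3220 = -9171251.87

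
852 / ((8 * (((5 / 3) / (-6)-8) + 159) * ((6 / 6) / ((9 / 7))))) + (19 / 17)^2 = 11841868 / 5488399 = 2.16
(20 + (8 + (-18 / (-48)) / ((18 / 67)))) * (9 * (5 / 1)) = 21165 / 16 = 1322.81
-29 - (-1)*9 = -20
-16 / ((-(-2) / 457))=-3656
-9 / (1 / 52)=-468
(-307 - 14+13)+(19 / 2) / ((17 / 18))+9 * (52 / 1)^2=408647 / 17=24038.06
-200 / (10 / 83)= -1660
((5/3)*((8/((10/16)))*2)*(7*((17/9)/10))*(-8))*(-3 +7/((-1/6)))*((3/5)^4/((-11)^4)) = 0.18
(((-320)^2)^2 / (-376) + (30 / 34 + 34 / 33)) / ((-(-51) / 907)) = -666929679699083 / 1344717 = -495962852.93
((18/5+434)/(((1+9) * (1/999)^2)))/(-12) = -181968849/50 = -3639376.98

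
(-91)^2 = 8281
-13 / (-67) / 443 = 13 / 29681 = 0.00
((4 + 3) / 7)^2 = 1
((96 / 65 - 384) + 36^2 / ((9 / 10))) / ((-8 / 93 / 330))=-4056745.85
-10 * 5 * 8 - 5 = -405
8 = 8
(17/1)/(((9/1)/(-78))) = -442/3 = -147.33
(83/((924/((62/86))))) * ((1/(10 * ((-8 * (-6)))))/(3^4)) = 2573/1544780160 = 0.00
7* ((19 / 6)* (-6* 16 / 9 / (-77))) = 304 / 99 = 3.07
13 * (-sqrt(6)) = -13 * sqrt(6) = -31.84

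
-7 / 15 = -0.47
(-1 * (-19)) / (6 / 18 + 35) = 57 / 106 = 0.54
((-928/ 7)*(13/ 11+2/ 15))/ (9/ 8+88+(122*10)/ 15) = -230144/ 225005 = -1.02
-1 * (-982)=982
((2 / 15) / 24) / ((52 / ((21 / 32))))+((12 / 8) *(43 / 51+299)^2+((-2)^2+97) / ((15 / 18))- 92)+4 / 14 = 1816283452063 / 13465088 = 134888.35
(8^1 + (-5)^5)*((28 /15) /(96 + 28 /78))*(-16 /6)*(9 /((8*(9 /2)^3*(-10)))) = -756392 /3804975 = -0.20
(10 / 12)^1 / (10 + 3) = 5 / 78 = 0.06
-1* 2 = -2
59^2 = 3481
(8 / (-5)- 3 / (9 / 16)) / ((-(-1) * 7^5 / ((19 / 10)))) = -988 / 1260525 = -0.00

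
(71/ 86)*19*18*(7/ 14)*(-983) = -11934603/ 86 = -138774.45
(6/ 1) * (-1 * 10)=-60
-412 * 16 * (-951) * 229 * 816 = 1171448921088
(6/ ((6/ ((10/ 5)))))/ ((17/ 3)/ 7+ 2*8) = 42/ 353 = 0.12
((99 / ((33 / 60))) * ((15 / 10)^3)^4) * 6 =140126.04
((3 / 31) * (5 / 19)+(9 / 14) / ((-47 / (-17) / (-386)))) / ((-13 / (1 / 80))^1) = 8693823 / 100766120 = 0.09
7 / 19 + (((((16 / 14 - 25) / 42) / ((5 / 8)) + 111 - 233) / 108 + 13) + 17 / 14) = 5069377 / 377055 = 13.44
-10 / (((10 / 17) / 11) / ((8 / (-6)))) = 748 / 3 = 249.33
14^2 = 196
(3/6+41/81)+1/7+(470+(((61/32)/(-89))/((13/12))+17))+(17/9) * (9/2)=2606385839/5248152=496.63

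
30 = 30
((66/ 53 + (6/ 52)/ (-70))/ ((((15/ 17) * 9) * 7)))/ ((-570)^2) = 25177/ 365631630000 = 0.00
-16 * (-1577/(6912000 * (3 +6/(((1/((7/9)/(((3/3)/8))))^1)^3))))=14193/5631376000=0.00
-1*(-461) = 461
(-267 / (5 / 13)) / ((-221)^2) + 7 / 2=3.49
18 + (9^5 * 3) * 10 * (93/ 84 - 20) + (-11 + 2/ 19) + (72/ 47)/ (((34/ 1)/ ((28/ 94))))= -334316355769971/ 9989098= -33468122.52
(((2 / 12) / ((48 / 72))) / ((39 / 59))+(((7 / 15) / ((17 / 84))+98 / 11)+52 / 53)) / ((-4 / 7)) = -680446991 / 30922320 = -22.01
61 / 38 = 1.61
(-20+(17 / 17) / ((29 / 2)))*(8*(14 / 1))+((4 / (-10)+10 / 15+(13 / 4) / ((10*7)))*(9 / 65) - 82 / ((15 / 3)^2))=-1179903503 / 527800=-2235.51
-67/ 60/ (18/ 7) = -469/ 1080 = -0.43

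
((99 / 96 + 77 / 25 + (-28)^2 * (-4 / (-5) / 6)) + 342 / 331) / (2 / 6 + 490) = 87128057 / 389520800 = 0.22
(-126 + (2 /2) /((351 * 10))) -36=-568619 /3510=-162.00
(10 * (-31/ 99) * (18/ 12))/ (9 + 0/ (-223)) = -155/ 297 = -0.52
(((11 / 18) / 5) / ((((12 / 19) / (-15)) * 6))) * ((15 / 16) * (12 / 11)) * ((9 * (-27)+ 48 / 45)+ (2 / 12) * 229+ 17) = 106457 / 1152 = 92.41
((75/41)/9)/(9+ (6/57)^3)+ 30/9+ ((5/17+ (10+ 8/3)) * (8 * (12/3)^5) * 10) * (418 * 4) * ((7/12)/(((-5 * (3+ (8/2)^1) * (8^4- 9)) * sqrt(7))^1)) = 25484465/7593897- 4526866432 * sqrt(7)/4377177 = -2732.87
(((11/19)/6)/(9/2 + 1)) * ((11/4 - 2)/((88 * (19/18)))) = 9/63536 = 0.00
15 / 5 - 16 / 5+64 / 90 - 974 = -43807 / 45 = -973.49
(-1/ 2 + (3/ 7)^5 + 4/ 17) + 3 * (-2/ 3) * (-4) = 4428503/ 571438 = 7.75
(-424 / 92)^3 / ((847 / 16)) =-19056256 / 10305449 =-1.85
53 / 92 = 0.58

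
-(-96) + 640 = 736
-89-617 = -706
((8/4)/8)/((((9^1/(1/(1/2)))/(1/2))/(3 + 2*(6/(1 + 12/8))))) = 13/60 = 0.22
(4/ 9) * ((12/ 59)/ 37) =16/ 6549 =0.00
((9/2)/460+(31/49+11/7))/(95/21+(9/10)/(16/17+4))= 299403/636433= 0.47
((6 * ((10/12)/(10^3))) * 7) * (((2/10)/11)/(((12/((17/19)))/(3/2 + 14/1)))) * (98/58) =180761/145464000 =0.00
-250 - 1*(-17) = -233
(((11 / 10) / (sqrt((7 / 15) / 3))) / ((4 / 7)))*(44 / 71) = 363*sqrt(35) / 710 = 3.02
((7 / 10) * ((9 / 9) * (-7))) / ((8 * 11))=-49 / 880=-0.06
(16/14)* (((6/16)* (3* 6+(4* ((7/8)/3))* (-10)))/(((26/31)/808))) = 237956/91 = 2614.90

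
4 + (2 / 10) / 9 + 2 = 271 / 45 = 6.02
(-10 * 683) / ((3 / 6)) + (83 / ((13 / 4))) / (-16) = -710403 / 52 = -13661.60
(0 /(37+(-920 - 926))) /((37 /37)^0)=0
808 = 808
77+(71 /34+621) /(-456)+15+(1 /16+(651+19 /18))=113641 /153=742.75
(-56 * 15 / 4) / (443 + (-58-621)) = 105 / 118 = 0.89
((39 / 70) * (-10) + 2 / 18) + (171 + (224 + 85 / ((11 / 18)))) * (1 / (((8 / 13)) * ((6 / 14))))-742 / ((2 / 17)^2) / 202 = 982276619 / 559944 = 1754.24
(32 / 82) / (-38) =-8 / 779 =-0.01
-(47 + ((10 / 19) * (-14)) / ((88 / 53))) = -42.56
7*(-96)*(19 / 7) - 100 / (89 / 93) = -171636 / 89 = -1928.49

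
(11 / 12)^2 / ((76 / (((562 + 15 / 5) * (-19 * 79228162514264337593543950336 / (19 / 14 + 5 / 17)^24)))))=-92337985873522853575442030923008721167075823576167461502719583886897906176842062480015360 / 1658302358660960276209533984925331156446924438850701537752254409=-55682237555329524810882860.00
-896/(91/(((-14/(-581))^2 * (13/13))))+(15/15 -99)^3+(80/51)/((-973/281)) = -941192.46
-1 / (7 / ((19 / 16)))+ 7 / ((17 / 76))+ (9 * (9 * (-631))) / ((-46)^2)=7020233 / 1007216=6.97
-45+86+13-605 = -551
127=127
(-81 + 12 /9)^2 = 57121 /9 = 6346.78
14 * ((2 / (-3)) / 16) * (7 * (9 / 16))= -147 / 64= -2.30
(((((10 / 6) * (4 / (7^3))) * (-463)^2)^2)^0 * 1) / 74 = 1 / 74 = 0.01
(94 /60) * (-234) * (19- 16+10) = -23829 /5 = -4765.80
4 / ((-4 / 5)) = -5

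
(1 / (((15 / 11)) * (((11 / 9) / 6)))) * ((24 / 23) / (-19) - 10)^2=347530248 / 954845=363.97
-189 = -189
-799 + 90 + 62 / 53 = -37515 / 53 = -707.83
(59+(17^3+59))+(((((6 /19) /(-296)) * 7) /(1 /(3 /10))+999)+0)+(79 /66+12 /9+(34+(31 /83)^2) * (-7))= 37036532421109 /6392716440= 5793.55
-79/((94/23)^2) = -41791/8836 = -4.73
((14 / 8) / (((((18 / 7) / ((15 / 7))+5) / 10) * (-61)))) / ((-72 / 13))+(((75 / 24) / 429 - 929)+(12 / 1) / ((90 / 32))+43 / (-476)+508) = -416.81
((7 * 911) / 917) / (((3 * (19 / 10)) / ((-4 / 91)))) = -36440 / 679497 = -0.05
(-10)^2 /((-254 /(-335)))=16750 /127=131.89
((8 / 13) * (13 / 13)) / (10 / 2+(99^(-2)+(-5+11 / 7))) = 274428 / 700817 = 0.39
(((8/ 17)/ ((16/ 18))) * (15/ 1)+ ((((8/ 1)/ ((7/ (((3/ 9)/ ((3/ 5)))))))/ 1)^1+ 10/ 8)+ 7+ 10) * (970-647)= 2183537/ 252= 8664.83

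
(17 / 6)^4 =83521 / 1296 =64.45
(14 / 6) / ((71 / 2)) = 14 / 213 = 0.07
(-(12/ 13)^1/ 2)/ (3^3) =-2/ 117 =-0.02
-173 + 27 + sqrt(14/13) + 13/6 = -863/6 + sqrt(182)/13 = -142.80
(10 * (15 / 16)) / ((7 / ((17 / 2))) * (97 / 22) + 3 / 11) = 2805 / 1168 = 2.40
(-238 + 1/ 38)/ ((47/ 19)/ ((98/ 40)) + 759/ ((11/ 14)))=-443107/ 1800572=-0.25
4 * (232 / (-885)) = -928 / 885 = -1.05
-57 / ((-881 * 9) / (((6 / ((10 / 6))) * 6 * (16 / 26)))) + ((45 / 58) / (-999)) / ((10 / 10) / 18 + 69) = 7297360833 / 76376563835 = 0.10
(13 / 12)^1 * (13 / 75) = 169 / 900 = 0.19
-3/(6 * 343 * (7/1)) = -1/4802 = -0.00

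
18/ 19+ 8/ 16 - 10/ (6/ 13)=-2305/ 114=-20.22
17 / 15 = 1.13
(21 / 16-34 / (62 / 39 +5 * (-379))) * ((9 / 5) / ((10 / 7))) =1.68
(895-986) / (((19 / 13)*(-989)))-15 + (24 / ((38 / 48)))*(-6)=-3698666 / 18791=-196.83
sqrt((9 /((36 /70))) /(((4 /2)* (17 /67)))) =sqrt(39865) /34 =5.87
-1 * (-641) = 641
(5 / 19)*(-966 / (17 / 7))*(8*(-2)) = 1674.80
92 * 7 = 644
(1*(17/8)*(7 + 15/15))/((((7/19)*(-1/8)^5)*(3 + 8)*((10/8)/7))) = -42336256/55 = -769750.11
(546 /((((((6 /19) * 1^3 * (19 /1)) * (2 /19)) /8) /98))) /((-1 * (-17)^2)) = -677768 /289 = -2345.22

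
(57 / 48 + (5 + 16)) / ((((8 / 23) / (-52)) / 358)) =-18999955 / 16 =-1187497.19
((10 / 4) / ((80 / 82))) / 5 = 41 / 80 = 0.51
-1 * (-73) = 73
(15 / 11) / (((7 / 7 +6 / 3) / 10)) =4.55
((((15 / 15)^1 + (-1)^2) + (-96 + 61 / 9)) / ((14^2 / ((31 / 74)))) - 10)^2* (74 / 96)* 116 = 51274574997725 / 5526372096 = 9278.16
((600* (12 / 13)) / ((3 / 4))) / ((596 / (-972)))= -2332800 / 1937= -1204.34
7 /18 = 0.39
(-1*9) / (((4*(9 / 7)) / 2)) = -7 / 2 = -3.50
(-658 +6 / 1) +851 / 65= -41529 / 65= -638.91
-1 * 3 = -3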